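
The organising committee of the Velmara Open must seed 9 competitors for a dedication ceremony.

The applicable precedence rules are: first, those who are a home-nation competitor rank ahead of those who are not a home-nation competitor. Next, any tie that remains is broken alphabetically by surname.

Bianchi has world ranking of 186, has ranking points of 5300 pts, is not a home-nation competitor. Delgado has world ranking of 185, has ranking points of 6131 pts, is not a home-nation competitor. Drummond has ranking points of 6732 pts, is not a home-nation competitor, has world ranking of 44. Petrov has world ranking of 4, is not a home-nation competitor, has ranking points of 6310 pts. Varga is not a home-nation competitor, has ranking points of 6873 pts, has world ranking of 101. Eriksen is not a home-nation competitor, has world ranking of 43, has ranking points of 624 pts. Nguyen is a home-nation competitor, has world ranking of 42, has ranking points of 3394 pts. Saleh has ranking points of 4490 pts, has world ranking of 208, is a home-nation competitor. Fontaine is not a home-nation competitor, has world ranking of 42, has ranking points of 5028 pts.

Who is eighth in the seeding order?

Petrov

By the first rule: Nguyen and Saleh (both a home-nation competitor); then Bianchi, Delgado, Drummond, Eriksen, Fontaine, Petrov and Varga (each not a home-nation competitor).
Among Nguyen and Saleh, alphabetically by surname: Nguyen before Saleh.
Among Bianchi, Delgado, Drummond, Eriksen, Fontaine, Petrov and Varga, alphabetically by surname: Bianchi before Delgado before Drummond before Eriksen before Fontaine before Petrov before Varga.
Order: Nguyen, Saleh, Bianchi, Delgado, Drummond, Eriksen, Fontaine, Petrov, Varga.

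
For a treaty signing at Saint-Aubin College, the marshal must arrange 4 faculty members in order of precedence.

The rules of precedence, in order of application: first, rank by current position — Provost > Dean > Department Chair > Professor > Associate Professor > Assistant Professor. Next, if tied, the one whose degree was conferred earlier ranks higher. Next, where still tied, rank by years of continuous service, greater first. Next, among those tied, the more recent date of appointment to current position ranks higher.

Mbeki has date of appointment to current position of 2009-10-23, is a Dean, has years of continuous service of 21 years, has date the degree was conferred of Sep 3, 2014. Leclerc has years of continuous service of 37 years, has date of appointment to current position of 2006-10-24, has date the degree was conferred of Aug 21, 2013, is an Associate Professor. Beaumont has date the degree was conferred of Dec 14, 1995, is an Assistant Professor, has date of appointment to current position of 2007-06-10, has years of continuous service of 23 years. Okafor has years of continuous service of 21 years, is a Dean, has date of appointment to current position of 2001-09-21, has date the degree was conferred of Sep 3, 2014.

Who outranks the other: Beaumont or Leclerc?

Leclerc

By current position: Mbeki and Okafor (Dean); then Leclerc (Associate Professor); then Beaumont (Assistant Professor).
Mbeki and Okafor both have date the degree was conferred Sep 3, 2014, so the next rule applies.
Mbeki and Okafor both have years of continuous service 21 years, so the next rule applies.
Among Mbeki and Okafor, by date of appointment to current position (later first): Mbeki (2009-10-23) before Okafor (2001-09-21).
So Leclerc takes precedence.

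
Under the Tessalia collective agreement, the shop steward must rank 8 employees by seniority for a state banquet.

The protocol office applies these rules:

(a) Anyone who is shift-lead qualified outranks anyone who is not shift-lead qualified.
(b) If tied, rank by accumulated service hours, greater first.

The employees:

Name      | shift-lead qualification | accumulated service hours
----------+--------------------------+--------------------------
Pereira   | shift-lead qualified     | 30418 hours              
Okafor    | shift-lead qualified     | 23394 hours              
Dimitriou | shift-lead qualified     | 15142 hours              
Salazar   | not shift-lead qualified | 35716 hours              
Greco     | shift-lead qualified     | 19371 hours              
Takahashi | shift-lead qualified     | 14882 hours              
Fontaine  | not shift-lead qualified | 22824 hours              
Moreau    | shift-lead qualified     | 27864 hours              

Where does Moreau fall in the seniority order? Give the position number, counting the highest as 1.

2

By the first rule: Pereira, Moreau, Okafor, Greco, Dimitriou and Takahashi (each shift-lead qualified); then Salazar and Fontaine (both not shift-lead qualified).
Among Pereira, Moreau, Okafor, Greco, Dimitriou and Takahashi, by accumulated service hours (higher first): Pereira (30418 hours) before Moreau (27864 hours) before Okafor (23394 hours) before Greco (19371 hours) before Dimitriou (15142 hours) before Takahashi (14882 hours).
Among Salazar and Fontaine, by accumulated service hours (higher first): Salazar (35716 hours) before Fontaine (22824 hours).
Order: Pereira, Moreau, Okafor, Greco, Dimitriou, Takahashi, Salazar, Fontaine. So position 2.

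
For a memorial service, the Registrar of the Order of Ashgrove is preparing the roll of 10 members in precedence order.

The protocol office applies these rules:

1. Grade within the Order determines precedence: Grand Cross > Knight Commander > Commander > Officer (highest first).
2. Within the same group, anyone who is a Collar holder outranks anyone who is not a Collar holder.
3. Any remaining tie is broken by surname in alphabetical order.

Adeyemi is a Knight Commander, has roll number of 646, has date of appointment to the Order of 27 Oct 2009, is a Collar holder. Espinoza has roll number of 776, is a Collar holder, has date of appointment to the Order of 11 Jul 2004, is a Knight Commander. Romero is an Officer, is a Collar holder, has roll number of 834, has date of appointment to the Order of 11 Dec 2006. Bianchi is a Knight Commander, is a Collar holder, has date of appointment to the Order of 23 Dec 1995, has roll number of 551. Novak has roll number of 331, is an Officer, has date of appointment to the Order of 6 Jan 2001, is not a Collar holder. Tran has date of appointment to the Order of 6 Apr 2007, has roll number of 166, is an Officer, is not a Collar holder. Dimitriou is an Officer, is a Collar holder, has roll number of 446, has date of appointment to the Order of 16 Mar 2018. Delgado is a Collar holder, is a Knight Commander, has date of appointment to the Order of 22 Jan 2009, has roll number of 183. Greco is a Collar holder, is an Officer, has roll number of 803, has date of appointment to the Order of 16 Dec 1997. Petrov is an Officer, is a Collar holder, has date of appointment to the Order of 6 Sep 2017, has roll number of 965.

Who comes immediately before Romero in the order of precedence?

Petrov

By grade within the Order: Adeyemi, Bianchi, Delgado and Espinoza (Knight Commander); then Dimitriou, Greco, Petrov, Romero, Novak and Tran (Officer).
Adeyemi, Bianchi, Delgado and Espinoza are each a Collar holder, so the next rule applies.
Among Adeyemi, Bianchi, Delgado and Espinoza, alphabetically by surname: Adeyemi before Bianchi before Delgado before Espinoza.
Among Dimitriou, Greco, Petrov, Romero, Novak and Tran, a Collar holder before not a Collar holder: Dimitriou, Greco, Petrov and Romero (a Collar holder) before Novak and Tran (not a Collar holder).
Among Dimitriou, Greco, Petrov and Romero, alphabetically by surname: Dimitriou before Greco before Petrov before Romero.
Among Novak and Tran, alphabetically by surname: Novak before Tran.
Order: Adeyemi, Bianchi, Delgado, Espinoza, Dimitriou, Greco, Petrov, Romero, Novak, Tran.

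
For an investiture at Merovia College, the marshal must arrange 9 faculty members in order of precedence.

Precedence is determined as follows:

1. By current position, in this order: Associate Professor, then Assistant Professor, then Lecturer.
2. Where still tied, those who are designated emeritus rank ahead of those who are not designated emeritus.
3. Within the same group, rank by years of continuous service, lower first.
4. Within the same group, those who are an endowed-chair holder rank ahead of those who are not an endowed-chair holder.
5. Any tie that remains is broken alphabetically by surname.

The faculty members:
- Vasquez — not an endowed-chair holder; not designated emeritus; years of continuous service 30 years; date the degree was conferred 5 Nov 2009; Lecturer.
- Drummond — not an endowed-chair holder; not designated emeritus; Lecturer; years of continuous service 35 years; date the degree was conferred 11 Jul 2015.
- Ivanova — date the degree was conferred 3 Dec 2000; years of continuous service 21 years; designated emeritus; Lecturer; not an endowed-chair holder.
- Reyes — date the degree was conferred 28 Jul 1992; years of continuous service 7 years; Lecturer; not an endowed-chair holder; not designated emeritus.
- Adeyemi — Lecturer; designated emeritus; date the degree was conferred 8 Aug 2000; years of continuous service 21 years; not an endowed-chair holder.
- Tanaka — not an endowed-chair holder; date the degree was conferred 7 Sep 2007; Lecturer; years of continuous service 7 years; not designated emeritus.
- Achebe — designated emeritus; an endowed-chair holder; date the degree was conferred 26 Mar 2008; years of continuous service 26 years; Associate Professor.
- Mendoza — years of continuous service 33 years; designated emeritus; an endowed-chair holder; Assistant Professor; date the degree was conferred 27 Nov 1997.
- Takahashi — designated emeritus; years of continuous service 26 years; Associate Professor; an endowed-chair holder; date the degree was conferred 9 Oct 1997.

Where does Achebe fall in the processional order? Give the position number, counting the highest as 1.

1

By current position: Achebe and Takahashi (Associate Professor); then Mendoza (Assistant Professor); then Adeyemi, Ivanova, Reyes, Tanaka, Vasquez and Drummond (Lecturer).
Achebe and Takahashi are each designated emeritus, so the next rule applies.
Achebe and Takahashi both have years of continuous service 26 years, so the next rule applies.
Achebe and Takahashi are each an endowed-chair holder, so the next rule applies.
Among Achebe and Takahashi, alphabetically by surname: Achebe before Takahashi.
Among Adeyemi, Ivanova, Reyes, Tanaka, Vasquez and Drummond, designated emeritus before not designated emeritus: Adeyemi and Ivanova (designated emeritus) before Reyes, Tanaka, Vasquez and Drummond (not designated emeritus).
Adeyemi and Ivanova both have years of continuous service 21 years, so the next rule applies.
Adeyemi and Ivanova are each not an endowed-chair holder, so the next rule applies.
Among Adeyemi and Ivanova, alphabetically by surname: Adeyemi before Ivanova.
Among Reyes, Tanaka, Vasquez and Drummond, by years of continuous service (lower first): Reyes and Tanaka (7 years) before Vasquez (30 years) before Drummond (35 years).
Reyes and Tanaka are each not an endowed-chair holder, so the next rule applies.
Among Reyes and Tanaka, alphabetically by surname: Reyes before Tanaka.
Order: Achebe, Takahashi, Mendoza, Adeyemi, Ivanova, Reyes, Tanaka, Vasquez, Drummond. So position 1.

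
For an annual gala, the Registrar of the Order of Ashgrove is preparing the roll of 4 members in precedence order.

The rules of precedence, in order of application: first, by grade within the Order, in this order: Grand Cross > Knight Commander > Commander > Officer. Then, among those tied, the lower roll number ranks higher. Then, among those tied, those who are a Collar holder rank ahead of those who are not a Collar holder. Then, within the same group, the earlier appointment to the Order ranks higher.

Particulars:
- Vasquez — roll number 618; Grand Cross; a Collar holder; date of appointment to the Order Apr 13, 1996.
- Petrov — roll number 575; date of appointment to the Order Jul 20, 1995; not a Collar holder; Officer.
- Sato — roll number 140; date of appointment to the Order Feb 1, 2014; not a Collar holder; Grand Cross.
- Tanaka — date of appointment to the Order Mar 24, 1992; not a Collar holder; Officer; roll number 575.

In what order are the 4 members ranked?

By grade within the Order: Sato and Vasquez (Grand Cross); then Tanaka and Petrov (Officer).
Among Sato and Vasquez, by roll number (lower first): Sato (140) before Vasquez (618).
Tanaka and Petrov both have roll number 575, so the next rule applies.
Tanaka and Petrov are each not a Collar holder, so the next rule applies.
Among Tanaka and Petrov, by date of appointment to the Order (earlier first): Tanaka (Mar 24, 1992) before Petrov (Jul 20, 1995).
Full order: Sato, Vasquez, Tanaka, Petrov.

Sato, Vasquez, Tanaka, Petrov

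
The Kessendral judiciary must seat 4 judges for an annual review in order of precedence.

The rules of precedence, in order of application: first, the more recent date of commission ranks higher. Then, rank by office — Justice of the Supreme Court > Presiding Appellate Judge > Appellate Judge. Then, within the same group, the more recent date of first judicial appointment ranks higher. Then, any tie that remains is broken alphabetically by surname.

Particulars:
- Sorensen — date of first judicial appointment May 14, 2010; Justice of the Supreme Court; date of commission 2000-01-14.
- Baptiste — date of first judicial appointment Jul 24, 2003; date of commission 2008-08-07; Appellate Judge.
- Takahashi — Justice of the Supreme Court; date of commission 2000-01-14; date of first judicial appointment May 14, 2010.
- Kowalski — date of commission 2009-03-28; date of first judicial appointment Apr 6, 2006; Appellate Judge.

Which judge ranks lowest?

By date of commission (later first): Kowalski (2009-03-28); then Baptiste (2008-08-07); then Sorensen and Takahashi (both 2000-01-14).
Sorensen and Takahashi are each Justice of the Supreme Court, so the next rule applies.
Sorensen and Takahashi both have date of first judicial appointment May 14, 2010, so the next rule applies.
Among Sorensen and Takahashi, alphabetically by surname: Sorensen before Takahashi.
Order: Kowalski, Baptiste, Sorensen, Takahashi.

Takahashi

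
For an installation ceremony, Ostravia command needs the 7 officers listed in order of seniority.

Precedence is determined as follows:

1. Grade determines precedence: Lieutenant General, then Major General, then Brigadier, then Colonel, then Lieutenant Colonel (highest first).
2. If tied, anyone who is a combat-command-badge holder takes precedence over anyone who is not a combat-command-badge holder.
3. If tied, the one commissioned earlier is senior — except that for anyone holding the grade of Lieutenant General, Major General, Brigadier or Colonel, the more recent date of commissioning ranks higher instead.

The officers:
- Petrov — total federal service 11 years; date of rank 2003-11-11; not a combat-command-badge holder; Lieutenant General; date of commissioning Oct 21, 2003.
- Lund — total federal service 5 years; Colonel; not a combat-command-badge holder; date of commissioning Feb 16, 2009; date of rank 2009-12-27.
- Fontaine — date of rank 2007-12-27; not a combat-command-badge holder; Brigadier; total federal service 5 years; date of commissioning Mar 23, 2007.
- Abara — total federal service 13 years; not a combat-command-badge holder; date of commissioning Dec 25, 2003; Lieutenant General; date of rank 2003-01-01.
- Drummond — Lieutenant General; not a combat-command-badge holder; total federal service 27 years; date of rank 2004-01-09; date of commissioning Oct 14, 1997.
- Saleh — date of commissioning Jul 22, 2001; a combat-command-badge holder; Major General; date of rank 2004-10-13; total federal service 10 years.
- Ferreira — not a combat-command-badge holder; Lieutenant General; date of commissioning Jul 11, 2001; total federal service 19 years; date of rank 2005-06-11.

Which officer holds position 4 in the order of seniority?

Drummond

By grade: Abara, Petrov, Ferreira and Drummond (Lieutenant General); then Saleh (Major General); then Fontaine (Brigadier); then Lund (Colonel).
Abara, Petrov, Ferreira and Drummond are each not a combat-command-badge holder, so the next rule applies.
Among Abara, Petrov, Ferreira and Drummond, by date of commissioning (later first) (reversed rule for this group): Abara (Dec 25, 2003) before Petrov (Oct 21, 2003) before Ferreira (Jul 11, 2001) before Drummond (Oct 14, 1997).
Order: Abara, Petrov, Ferreira, Drummond, Saleh, Fontaine, Lund.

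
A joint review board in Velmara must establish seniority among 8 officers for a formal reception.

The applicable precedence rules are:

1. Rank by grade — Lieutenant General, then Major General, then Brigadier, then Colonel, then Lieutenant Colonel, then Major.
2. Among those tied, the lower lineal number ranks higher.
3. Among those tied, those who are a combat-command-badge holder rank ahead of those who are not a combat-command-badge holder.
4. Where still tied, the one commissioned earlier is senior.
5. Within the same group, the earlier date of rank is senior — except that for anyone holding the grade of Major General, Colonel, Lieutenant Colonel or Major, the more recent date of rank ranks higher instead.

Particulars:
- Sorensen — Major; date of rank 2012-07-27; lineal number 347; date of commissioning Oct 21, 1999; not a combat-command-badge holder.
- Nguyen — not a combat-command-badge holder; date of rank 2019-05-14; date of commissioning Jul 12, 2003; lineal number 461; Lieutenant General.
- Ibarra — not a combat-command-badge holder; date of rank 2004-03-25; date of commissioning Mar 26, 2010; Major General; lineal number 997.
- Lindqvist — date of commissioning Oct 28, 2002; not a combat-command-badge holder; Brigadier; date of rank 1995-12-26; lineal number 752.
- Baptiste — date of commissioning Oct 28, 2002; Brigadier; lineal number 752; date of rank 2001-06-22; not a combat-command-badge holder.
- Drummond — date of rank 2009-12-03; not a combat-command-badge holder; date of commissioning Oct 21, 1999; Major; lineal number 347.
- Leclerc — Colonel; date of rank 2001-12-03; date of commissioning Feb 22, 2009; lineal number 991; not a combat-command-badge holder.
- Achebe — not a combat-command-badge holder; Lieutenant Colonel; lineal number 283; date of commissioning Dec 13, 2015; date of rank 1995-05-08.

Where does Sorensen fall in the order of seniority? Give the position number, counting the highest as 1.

7

By grade: Nguyen (Lieutenant General); then Ibarra (Major General); then Lindqvist and Baptiste (Brigadier); then Leclerc (Colonel); then Achebe (Lieutenant Colonel); then Sorensen and Drummond (Major).
Lindqvist and Baptiste both have lineal number 752, so the next rule applies.
Lindqvist and Baptiste are each not a combat-command-badge holder, so the next rule applies.
Lindqvist and Baptiste both have date of commissioning Oct 28, 2002, so the next rule applies.
Among Lindqvist and Baptiste, by date of rank (earlier first): Lindqvist (1995-12-26) before Baptiste (2001-06-22).
Sorensen and Drummond both have lineal number 347, so the next rule applies.
Sorensen and Drummond are each not a combat-command-badge holder, so the next rule applies.
Sorensen and Drummond both have date of commissioning Oct 21, 1999, so the next rule applies.
Among Sorensen and Drummond, by date of rank (later first) (reversed rule for this group): Sorensen (2012-07-27) before Drummond (2009-12-03).
Order: Nguyen, Ibarra, Lindqvist, Baptiste, Leclerc, Achebe, Sorensen, Drummond. So position 7.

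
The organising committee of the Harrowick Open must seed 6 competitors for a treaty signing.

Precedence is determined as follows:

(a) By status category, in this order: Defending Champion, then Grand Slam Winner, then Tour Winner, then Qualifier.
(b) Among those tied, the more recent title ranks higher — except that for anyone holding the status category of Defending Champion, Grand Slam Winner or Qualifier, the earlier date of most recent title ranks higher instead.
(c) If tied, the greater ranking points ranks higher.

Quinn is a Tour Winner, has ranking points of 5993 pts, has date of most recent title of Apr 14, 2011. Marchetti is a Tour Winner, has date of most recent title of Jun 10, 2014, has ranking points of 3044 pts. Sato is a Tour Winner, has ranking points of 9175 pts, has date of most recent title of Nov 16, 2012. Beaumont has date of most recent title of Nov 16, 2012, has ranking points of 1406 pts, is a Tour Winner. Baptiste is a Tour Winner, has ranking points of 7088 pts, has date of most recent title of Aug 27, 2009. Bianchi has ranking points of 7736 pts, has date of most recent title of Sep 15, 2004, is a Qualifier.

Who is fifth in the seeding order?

By status category: Marchetti, Sato, Beaumont, Quinn and Baptiste (Tour Winner); then Bianchi (Qualifier).
Among Marchetti, Sato, Beaumont, Quinn and Baptiste, by date of most recent title (later first): Marchetti (Jun 10, 2014) before Sato and Beaumont (Nov 16, 2012) before Quinn (Apr 14, 2011) before Baptiste (Aug 27, 2009).
Among Sato and Beaumont, by ranking points (higher first): Sato (9175 pts) before Beaumont (1406 pts).
Order: Marchetti, Sato, Beaumont, Quinn, Baptiste, Bianchi.

Baptiste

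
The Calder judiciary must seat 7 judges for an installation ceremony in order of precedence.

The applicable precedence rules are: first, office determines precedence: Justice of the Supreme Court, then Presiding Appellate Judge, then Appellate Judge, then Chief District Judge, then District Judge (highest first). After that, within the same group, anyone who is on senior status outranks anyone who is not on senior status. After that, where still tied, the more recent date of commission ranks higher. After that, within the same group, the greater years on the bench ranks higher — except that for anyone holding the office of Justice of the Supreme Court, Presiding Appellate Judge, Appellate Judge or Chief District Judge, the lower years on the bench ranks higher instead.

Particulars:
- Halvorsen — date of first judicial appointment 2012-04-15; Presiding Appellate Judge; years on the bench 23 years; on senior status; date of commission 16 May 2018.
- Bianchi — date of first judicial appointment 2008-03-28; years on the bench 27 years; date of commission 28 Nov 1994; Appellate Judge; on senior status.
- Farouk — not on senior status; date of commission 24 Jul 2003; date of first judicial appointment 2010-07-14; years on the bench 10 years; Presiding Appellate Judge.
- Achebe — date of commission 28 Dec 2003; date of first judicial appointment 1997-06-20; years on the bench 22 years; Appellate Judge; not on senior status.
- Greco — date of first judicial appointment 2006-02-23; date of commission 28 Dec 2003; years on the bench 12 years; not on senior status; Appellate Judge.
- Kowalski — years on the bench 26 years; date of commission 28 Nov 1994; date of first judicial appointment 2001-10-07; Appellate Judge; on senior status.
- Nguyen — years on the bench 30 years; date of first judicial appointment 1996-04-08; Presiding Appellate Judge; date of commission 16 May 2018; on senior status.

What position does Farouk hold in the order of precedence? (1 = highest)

3

By office: Halvorsen, Nguyen and Farouk (Presiding Appellate Judge); then Kowalski, Bianchi, Greco and Achebe (Appellate Judge).
Among Halvorsen, Nguyen and Farouk, on senior status before not on senior status: Halvorsen and Nguyen (on senior status) before Farouk (not on senior status).
Halvorsen and Nguyen both have date of commission 16 May 2018, so the next rule applies.
Among Halvorsen and Nguyen, by years on the bench (lower first) (reversed rule for this group): Halvorsen (23 years) before Nguyen (30 years).
Among Kowalski, Bianchi, Greco and Achebe, on senior status before not on senior status: Kowalski and Bianchi (on senior status) before Greco and Achebe (not on senior status).
Kowalski and Bianchi both have date of commission 28 Nov 1994, so the next rule applies.
Among Kowalski and Bianchi, by years on the bench (lower first) (reversed rule for this group): Kowalski (26 years) before Bianchi (27 years).
Greco and Achebe both have date of commission 28 Dec 2003, so the next rule applies.
Among Greco and Achebe, by years on the bench (lower first) (reversed rule for this group): Greco (12 years) before Achebe (22 years).
Order: Halvorsen, Nguyen, Farouk, Kowalski, Bianchi, Greco, Achebe. So position 3.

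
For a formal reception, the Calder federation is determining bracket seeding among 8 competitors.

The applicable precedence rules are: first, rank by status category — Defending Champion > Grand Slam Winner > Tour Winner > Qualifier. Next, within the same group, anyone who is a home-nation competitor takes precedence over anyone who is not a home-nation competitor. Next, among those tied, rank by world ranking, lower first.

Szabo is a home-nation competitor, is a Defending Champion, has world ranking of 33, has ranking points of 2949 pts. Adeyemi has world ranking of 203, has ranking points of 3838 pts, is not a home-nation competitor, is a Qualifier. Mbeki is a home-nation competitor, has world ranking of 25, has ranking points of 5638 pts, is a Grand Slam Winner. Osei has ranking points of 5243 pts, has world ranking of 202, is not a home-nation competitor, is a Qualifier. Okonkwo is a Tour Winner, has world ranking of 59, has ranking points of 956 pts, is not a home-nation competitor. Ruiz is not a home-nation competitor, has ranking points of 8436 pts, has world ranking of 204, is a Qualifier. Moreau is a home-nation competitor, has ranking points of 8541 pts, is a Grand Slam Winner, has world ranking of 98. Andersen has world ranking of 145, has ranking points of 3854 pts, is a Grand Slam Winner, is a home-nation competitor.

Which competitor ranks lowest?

By status category: Szabo (Defending Champion); then Mbeki, Moreau and Andersen (Grand Slam Winner); then Okonkwo (Tour Winner); then Osei, Adeyemi and Ruiz (Qualifier).
Mbeki, Moreau and Andersen are each a home-nation competitor, so the next rule applies.
Among Mbeki, Moreau and Andersen, by world ranking (lower first): Mbeki (25) before Moreau (98) before Andersen (145).
Osei, Adeyemi and Ruiz are each not a home-nation competitor, so the next rule applies.
Among Osei, Adeyemi and Ruiz, by world ranking (lower first): Osei (202) before Adeyemi (203) before Ruiz (204).
Order: Szabo, Mbeki, Moreau, Andersen, Okonkwo, Osei, Adeyemi, Ruiz.

Ruiz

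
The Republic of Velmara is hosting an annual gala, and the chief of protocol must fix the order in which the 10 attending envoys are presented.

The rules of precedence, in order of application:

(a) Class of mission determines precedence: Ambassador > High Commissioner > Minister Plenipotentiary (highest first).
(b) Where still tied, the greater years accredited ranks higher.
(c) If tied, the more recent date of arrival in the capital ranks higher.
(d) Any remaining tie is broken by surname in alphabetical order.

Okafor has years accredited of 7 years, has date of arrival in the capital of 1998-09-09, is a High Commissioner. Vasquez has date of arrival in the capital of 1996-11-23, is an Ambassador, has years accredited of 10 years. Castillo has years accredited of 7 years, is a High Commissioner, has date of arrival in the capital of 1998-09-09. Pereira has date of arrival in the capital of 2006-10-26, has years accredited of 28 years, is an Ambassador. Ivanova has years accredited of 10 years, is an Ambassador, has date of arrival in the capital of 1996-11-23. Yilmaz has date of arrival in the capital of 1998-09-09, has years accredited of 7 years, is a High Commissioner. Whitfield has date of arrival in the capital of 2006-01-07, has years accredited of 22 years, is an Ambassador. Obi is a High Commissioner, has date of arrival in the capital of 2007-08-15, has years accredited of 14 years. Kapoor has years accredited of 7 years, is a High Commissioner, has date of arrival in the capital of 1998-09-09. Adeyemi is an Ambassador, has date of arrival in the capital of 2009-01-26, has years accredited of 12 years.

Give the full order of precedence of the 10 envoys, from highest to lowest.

By class of mission: Pereira, Whitfield, Adeyemi, Ivanova and Vasquez (Ambassador); then Obi, Castillo, Kapoor, Okafor and Yilmaz (High Commissioner).
Among Pereira, Whitfield, Adeyemi, Ivanova and Vasquez, by years accredited (higher first): Pereira (28 years) before Whitfield (22 years) before Adeyemi (12 years) before Ivanova and Vasquez (10 years).
Ivanova and Vasquez both have date of arrival in the capital 1996-11-23, so the next rule applies.
Among Ivanova and Vasquez, alphabetically by surname: Ivanova before Vasquez.
Among Obi, Castillo, Kapoor, Okafor and Yilmaz, by years accredited (higher first): Obi (14 years) before Castillo, Kapoor, Okafor and Yilmaz (7 years).
Castillo, Kapoor, Okafor and Yilmaz all have date of arrival in the capital 1998-09-09, so the next rule applies.
Among Castillo, Kapoor, Okafor and Yilmaz, alphabetically by surname: Castillo before Kapoor before Okafor before Yilmaz.
Full order: Pereira, Whitfield, Adeyemi, Ivanova, Vasquez, Obi, Castillo, Kapoor, Okafor, Yilmaz.

Pereira, Whitfield, Adeyemi, Ivanova, Vasquez, Obi, Castillo, Kapoor, Okafor, Yilmaz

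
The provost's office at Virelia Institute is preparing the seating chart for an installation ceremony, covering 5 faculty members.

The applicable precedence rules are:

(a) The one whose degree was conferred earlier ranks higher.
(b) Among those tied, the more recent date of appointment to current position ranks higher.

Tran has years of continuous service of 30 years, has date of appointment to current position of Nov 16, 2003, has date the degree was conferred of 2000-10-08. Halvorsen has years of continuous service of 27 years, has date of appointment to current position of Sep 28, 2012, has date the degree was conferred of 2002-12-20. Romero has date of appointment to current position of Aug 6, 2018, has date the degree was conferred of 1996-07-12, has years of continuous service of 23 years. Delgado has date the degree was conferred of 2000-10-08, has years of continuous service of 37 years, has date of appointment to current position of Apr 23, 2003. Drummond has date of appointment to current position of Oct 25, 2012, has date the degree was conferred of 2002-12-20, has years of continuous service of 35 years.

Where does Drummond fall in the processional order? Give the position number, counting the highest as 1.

By date the degree was conferred (earlier first): Romero (1996-07-12); then Tran and Delgado (both 2000-10-08); then Drummond and Halvorsen (both 2002-12-20).
Among Tran and Delgado, by date of appointment to current position (later first): Tran (Nov 16, 2003) before Delgado (Apr 23, 2003).
Among Drummond and Halvorsen, by date of appointment to current position (later first): Drummond (Oct 25, 2012) before Halvorsen (Sep 28, 2012).
Order: Romero, Tran, Delgado, Drummond, Halvorsen. So position 4.

4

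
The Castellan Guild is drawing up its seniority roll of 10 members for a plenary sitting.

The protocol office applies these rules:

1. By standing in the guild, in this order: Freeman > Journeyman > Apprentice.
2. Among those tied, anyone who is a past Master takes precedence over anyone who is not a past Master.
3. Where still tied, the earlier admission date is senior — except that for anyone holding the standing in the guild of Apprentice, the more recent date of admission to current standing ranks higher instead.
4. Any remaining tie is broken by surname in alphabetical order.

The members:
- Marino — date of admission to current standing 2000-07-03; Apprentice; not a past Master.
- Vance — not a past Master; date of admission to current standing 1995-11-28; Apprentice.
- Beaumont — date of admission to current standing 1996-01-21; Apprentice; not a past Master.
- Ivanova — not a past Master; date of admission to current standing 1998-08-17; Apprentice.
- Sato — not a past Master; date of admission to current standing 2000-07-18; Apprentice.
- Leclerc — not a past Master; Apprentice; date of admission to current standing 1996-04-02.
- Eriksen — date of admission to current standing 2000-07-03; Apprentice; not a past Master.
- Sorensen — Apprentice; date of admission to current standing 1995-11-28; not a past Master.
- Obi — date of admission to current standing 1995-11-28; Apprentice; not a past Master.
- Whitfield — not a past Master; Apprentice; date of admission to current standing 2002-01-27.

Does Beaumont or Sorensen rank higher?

Beaumont

By standing in the guild: Whitfield, Sato, Eriksen, Marino, Ivanova, Leclerc, Beaumont, Obi, Sorensen and Vance (Apprentice).
Whitfield, Sato, Eriksen, Marino, Ivanova, Leclerc, Beaumont, Obi, Sorensen and Vance are each not a past Master, so the next rule applies.
Among Whitfield, Sato, Eriksen, Marino, Ivanova, Leclerc, Beaumont, Obi, Sorensen and Vance, by date of admission to current standing (later first) (reversed rule for this group): Whitfield (2002-01-27) before Sato (2000-07-18) before Eriksen and Marino (2000-07-03) before Ivanova (1998-08-17) before Leclerc (1996-04-02) before Beaumont (1996-01-21) before Obi, Sorensen and Vance (1995-11-28).
Among Eriksen and Marino, alphabetically by surname: Eriksen before Marino.
Among Obi, Sorensen and Vance, alphabetically by surname: Obi before Sorensen before Vance.
So Beaumont takes precedence.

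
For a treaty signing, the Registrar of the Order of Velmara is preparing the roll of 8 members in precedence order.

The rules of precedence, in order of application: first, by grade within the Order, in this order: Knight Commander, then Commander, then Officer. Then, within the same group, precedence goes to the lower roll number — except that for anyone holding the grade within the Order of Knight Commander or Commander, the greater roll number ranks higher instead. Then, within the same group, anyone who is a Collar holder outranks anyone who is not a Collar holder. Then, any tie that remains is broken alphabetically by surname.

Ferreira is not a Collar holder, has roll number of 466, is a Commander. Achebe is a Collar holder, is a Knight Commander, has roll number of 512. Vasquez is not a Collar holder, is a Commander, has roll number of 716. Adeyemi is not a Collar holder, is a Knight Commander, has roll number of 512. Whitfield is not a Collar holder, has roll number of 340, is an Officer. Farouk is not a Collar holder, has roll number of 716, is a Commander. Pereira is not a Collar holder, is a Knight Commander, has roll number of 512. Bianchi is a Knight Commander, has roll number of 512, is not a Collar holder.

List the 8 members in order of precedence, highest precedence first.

Achebe, Adeyemi, Bianchi, Pereira, Farouk, Vasquez, Ferreira, Whitfield

By grade within the Order: Achebe, Adeyemi, Bianchi and Pereira (Knight Commander); then Farouk, Vasquez and Ferreira (Commander); then Whitfield (Officer).
Achebe, Adeyemi, Bianchi and Pereira all have roll number 512, so the next rule applies.
Among Achebe, Adeyemi, Bianchi and Pereira, a Collar holder before not a Collar holder: Achebe (a Collar holder) before Adeyemi, Bianchi and Pereira (not a Collar holder).
Among Adeyemi, Bianchi and Pereira, alphabetically by surname: Adeyemi before Bianchi before Pereira.
Among Farouk, Vasquez and Ferreira, by roll number (higher first) (reversed rule for this group): Farouk and Vasquez (716) before Ferreira (466).
Farouk and Vasquez are each not a Collar holder, so the next rule applies.
Among Farouk and Vasquez, alphabetically by surname: Farouk before Vasquez.
Full order: Achebe, Adeyemi, Bianchi, Pereira, Farouk, Vasquez, Ferreira, Whitfield.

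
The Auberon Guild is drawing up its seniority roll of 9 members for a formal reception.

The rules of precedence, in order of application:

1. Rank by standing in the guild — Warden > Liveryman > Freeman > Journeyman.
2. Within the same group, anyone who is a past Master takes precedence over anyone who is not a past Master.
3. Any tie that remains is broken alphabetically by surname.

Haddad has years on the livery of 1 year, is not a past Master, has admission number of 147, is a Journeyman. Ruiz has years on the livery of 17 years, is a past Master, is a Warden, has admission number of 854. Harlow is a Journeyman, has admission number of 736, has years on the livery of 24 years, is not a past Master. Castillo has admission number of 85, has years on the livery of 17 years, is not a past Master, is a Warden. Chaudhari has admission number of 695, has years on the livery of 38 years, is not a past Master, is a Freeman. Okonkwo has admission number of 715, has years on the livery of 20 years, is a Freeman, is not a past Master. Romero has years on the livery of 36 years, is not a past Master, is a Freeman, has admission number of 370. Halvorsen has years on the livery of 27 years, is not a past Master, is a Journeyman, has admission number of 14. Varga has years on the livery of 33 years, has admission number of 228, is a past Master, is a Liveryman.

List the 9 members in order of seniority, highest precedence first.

By standing in the guild: Ruiz and Castillo (Warden); then Varga (Liveryman); then Chaudhari, Okonkwo and Romero (Freeman); then Haddad, Halvorsen and Harlow (Journeyman).
Among Ruiz and Castillo, a past Master before not a past Master: Ruiz (a past Master) before Castillo (not a past Master).
Chaudhari, Okonkwo and Romero are each not a past Master, so the next rule applies.
Among Chaudhari, Okonkwo and Romero, alphabetically by surname: Chaudhari before Okonkwo before Romero.
Haddad, Halvorsen and Harlow are each not a past Master, so the next rule applies.
Among Haddad, Halvorsen and Harlow, alphabetically by surname: Haddad before Halvorsen before Harlow.
Full order: Ruiz, Castillo, Varga, Chaudhari, Okonkwo, Romero, Haddad, Halvorsen, Harlow.

Ruiz, Castillo, Varga, Chaudhari, Okonkwo, Romero, Haddad, Halvorsen, Harlow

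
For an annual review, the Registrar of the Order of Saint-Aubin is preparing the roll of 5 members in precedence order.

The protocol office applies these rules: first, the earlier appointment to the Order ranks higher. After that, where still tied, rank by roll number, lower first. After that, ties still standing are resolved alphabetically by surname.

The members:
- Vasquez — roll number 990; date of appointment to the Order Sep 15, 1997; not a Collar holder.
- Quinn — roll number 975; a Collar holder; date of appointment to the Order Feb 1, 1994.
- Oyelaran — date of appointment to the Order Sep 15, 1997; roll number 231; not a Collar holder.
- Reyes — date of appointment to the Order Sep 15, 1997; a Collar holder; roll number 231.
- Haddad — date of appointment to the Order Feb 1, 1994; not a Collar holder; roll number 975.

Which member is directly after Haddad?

Quinn

By date of appointment to the Order (earlier first): Haddad and Quinn (both Feb 1, 1994); then Oyelaran, Reyes and Vasquez (each Sep 15, 1997).
Haddad and Quinn both have roll number 975, so the next rule applies.
Among Haddad and Quinn, alphabetically by surname: Haddad before Quinn.
Among Oyelaran, Reyes and Vasquez, by roll number (lower first): Oyelaran and Reyes (231) before Vasquez (990).
Among Oyelaran and Reyes, alphabetically by surname: Oyelaran before Reyes.
Order: Haddad, Quinn, Oyelaran, Reyes, Vasquez.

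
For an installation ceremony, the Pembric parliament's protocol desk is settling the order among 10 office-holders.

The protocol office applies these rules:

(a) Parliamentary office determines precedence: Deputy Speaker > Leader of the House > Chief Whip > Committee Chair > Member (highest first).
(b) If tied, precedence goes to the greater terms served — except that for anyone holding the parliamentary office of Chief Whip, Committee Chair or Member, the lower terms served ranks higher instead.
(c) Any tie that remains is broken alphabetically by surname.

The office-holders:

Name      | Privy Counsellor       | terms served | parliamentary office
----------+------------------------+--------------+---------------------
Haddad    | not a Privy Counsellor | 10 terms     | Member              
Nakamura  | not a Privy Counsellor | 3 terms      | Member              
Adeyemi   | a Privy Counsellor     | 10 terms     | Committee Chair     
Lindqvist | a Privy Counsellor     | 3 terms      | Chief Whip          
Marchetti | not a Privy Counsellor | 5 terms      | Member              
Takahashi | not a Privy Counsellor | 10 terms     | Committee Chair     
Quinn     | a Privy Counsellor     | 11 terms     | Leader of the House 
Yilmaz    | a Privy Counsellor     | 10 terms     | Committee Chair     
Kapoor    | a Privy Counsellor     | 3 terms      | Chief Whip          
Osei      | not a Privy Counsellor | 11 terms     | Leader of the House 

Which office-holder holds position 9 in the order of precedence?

By parliamentary office: Osei and Quinn (Leader of the House); then Kapoor and Lindqvist (Chief Whip); then Adeyemi, Takahashi and Yilmaz (Committee Chair); then Nakamura, Marchetti and Haddad (Member).
Osei and Quinn both have terms served 11 terms, so the next rule applies.
Among Osei and Quinn, alphabetically by surname: Osei before Quinn.
Kapoor and Lindqvist both have terms served 3 terms, so the next rule applies.
Among Kapoor and Lindqvist, alphabetically by surname: Kapoor before Lindqvist.
Adeyemi, Takahashi and Yilmaz all have terms served 10 terms, so the next rule applies.
Among Adeyemi, Takahashi and Yilmaz, alphabetically by surname: Adeyemi before Takahashi before Yilmaz.
Among Nakamura, Marchetti and Haddad, by terms served (lower first) (reversed rule for this group): Nakamura (3 terms) before Marchetti (5 terms) before Haddad (10 terms).
Order: Osei, Quinn, Kapoor, Lindqvist, Adeyemi, Takahashi, Yilmaz, Nakamura, Marchetti, Haddad.

Marchetti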